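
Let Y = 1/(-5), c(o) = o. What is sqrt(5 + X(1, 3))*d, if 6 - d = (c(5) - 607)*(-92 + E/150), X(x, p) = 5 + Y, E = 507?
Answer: -9335067*sqrt(5)/125 ≈ -1.6699e+5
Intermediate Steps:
Y = -1/5 ≈ -0.20000
X(x, p) = 24/5 (X(x, p) = 5 - 1/5 = 24/5)
d = -1333581/25 (d = 6 - (5 - 607)*(-92 + 507/150) = 6 - (-602)*(-92 + 507*(1/150)) = 6 - (-602)*(-92 + 169/50) = 6 - (-602)*(-4431)/50 = 6 - 1*1333731/25 = 6 - 1333731/25 = -1333581/25 ≈ -53343.)
sqrt(5 + X(1, 3))*d = sqrt(5 + 24/5)*(-1333581/25) = sqrt(49/5)*(-1333581/25) = (7*sqrt(5)/5)*(-1333581/25) = -9335067*sqrt(5)/125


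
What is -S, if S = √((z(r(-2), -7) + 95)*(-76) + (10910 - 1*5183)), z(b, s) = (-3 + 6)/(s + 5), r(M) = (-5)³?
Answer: -I*√1379 ≈ -37.135*I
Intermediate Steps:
r(M) = -125
z(b, s) = 3/(5 + s)
S = I*√1379 (S = √((3/(5 - 7) + 95)*(-76) + (10910 - 1*5183)) = √((3/(-2) + 95)*(-76) + (10910 - 5183)) = √((3*(-½) + 95)*(-76) + 5727) = √((-3/2 + 95)*(-76) + 5727) = √((187/2)*(-76) + 5727) = √(-7106 + 5727) = √(-1379) = I*√1379 ≈ 37.135*I)
-S = -I*√1379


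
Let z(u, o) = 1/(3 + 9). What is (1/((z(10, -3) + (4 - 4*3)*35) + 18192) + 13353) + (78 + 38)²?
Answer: 5762460517/214945 ≈ 26809.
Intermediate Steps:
z(u, o) = 1/12
(1/((z(10, -3) + (4 - 4*3)*35) + 18192) + 13353) + (78 + 38)² = (1/((1/12 + (4 - 4*3)*35) + 18192) + 13353) + (78 + 38)² = (1/((1/12 + (4 - 12)*35) + 18192) + 13353) + 116² = (1/((1/12 - 8*35) + 18192) + 13353) + 13456 = (1/((1/12 - 280) + 18192) + 13353) + 13456 = (1/(-3359/12 + 18192) + 13353) + 13456 = (1/(214945/12) + 13353) + 13456 = (12/214945 + 13353) + 13456 = 2870160597/214945 + 13456 = 5762460517/214945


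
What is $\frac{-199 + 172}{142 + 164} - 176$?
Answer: $- \frac{5987}{34} \approx -176.09$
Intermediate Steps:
$\frac{-199 + 172}{142 + 164} - 176 = - \frac{27}{306} - 176 = \left(-27\right) \frac{1}{306} - 176 = - \frac{3}{34} - 176 = - \frac{5987}{34}$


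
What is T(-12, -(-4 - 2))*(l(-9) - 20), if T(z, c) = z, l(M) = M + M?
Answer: 456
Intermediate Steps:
l(M) = 2*M
T(-12, -(-4 - 2))*(l(-9) - 20) = -12*(2*(-9) - 20) = -12*(-18 - 20) = -12*(-38) = 456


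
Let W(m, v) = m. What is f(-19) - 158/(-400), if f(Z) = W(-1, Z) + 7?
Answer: 1279/200 ≈ 6.3950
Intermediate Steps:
f(Z) = 6 (f(Z) = -1 + 7 = 6)
f(-19) - 158/(-400) = 6 - 158/(-400) = 6 - 158*(-1)/400 = 6 - 1*(-79/200) = 6 + 79/200 = 1279/200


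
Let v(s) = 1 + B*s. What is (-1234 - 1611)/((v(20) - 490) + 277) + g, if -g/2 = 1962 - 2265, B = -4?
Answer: 179797/292 ≈ 615.74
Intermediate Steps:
v(s) = 1 - 4*s
g = 606 (g = -2*(1962 - 2265) = -2*(-303) = 606)
(-1234 - 1611)/((v(20) - 490) + 277) + g = (-1234 - 1611)/(((1 - 4*20) - 490) + 277) + 606 = -2845/(((1 - 80) - 490) + 277) + 606 = -2845/((-79 - 490) + 277) + 606 = -2845/(-569 + 277) + 606 = -2845/(-292) + 606 = -2845*(-1/292) + 606 = 2845/292 + 606 = 179797/292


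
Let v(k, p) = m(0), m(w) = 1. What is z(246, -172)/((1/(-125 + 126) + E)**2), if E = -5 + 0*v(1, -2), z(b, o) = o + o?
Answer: -43/2 ≈ -21.500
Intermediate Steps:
z(b, o) = 2*o
v(k, p) = 1
E = -5 (E = -5 + 0*1 = -5 + 0 = -5)
z(246, -172)/((1/(-125 + 126) + E)**2) = (2*(-172))/((1/(-125 + 126) - 5)**2) = -344/(1/1 - 5)**2 = -344/(1 - 5)**2 = -344/((-4)**2) = -344/16 = -344*1/16 = -43/2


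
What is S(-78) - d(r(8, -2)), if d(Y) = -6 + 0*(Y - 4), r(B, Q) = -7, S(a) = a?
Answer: -72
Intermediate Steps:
d(Y) = -6 (d(Y) = -6 + 0*(-4 + Y) = -6 + 0 = -6)
S(-78) - d(r(8, -2)) = -78 - 1*(-6) = -78 + 6 = -72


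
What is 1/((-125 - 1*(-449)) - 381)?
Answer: -1/57 ≈ -0.017544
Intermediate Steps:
1/((-125 - 1*(-449)) - 381) = 1/((-125 + 449) - 381) = 1/(324 - 381) = 1/(-57) = -1/57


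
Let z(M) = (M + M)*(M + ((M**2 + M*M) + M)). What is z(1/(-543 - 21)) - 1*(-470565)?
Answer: 21105563038403/44851536 ≈ 4.7057e+5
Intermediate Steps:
z(M) = 2*M*(2*M + 2*M**2) (z(M) = (2*M)*(M + ((M**2 + M**2) + M)) = (2*M)*(M + (2*M**2 + M)) = (2*M)*(M + (M + 2*M**2)) = (2*M)*(2*M + 2*M**2) = 2*M*(2*M + 2*M**2))
z(1/(-543 - 21)) - 1*(-470565) = 4*(1/(-543 - 21))**2*(1 + 1/(-543 - 21)) - 1*(-470565) = 4*(1/(-564))**2*(1 + 1/(-564)) + 470565 = 4*(-1/564)**2*(1 - 1/564) + 470565 = 4*(1/318096)*(563/564) + 470565 = 563/44851536 + 470565 = 21105563038403/44851536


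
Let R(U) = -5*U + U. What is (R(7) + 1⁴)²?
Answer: 729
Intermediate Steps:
R(U) = -4*U
(R(7) + 1⁴)² = (-4*7 + 1⁴)² = (-28 + 1)² = (-27)² = 729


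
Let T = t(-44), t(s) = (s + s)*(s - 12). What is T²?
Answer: 24285184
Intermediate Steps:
t(s) = 2*s*(-12 + s) (t(s) = (2*s)*(-12 + s) = 2*s*(-12 + s))
T = 4928 (T = 2*(-44)*(-12 - 44) = 2*(-44)*(-56) = 4928)
T² = 4928² = 24285184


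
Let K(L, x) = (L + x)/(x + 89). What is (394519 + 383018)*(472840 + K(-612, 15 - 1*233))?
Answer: 15809190707010/43 ≈ 3.6766e+11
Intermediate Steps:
K(L, x) = (L + x)/(89 + x)
(394519 + 383018)*(472840 + K(-612, 15 - 1*233)) = (394519 + 383018)*(472840 + (-612 + (15 - 1*233))/(89 + (15 - 1*233))) = 777537*(472840 + (-612 + (15 - 233))/(89 + (15 - 233))) = 777537*(472840 + (-612 - 218)/(89 - 218)) = 777537*(472840 - 830/(-129)) = 777537*(472840 - 1/129*(-830)) = 777537*(472840 + 830/129) = 777537*(60997190/129) = 15809190707010/43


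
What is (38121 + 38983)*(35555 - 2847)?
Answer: 2521917632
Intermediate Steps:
(38121 + 38983)*(35555 - 2847) = 77104*32708 = 2521917632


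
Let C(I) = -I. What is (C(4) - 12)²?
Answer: 256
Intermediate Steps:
(C(4) - 12)² = (-1*4 - 12)² = (-4 - 12)² = (-16)² = 256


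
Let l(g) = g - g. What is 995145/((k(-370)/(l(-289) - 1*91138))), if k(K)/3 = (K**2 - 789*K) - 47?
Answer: -30231841670/428783 ≈ -70506.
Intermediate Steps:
l(g) = 0
k(K) = -141 - 2367*K + 3*K**2 (k(K) = 3*((K**2 - 789*K) - 47) = 3*(-47 + K**2 - 789*K) = -141 - 2367*K + 3*K**2)
995145/((k(-370)/(l(-289) - 1*91138))) = 995145/(((-141 - 2367*(-370) + 3*(-370)**2)/(0 - 1*91138))) = 995145/(((-141 + 875790 + 3*136900)/(0 - 91138))) = 995145/(((-141 + 875790 + 410700)/(-91138))) = 995145/((1286349*(-1/91138))) = 995145/(-1286349/91138) = 995145*(-91138/1286349) = -30231841670/428783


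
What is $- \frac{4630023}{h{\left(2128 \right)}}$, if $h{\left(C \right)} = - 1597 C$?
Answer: $\frac{4630023}{3398416} \approx 1.3624$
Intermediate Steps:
$- \frac{4630023}{h{\left(2128 \right)}} = - \frac{4630023}{\left(-1597\right) 2128} = - \frac{4630023}{-3398416} = \left(-4630023\right) \left(- \frac{1}{3398416}\right) = \frac{4630023}{3398416}$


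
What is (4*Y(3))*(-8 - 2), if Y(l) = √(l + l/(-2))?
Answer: -20*√6 ≈ -48.990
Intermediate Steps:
Y(l) = √2*√l/2 (Y(l) = √(l + l*(-½)) = √(l - l/2) = √(l/2) = √2*√l/2)
(4*Y(3))*(-8 - 2) = (4*(√2*√3/2))*(-8 - 2) = (4*(√6/2))*(-10) = (2*√6)*(-10) = -20*√6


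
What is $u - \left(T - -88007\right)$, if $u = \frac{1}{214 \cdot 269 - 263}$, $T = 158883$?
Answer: $- \frac{14147537669}{57303} \approx -2.4689 \cdot 10^{5}$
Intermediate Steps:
$u = \frac{1}{57303}$ ($u = \frac{1}{57566 - 263} = \frac{1}{57303} \approx 1.7451 \cdot 10^{-5}$)
$u - \left(T - -88007\right) = \frac{1}{57303} - \left(158883 - -88007\right) = \frac{1}{57303} - \left(158883 + 88007\right) = \frac{1}{57303} - 246890 = - \frac{14147537669}{57303}$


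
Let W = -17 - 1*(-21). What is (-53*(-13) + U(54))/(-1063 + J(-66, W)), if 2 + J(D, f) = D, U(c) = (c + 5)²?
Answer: -1390/377 ≈ -3.6870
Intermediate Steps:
W = 4 (W = -17 + 21 = 4)
U(c) = (5 + c)²
J(D, f) = -2 + D
(-53*(-13) + U(54))/(-1063 + J(-66, W)) = (-53*(-13) + (5 + 54)²)/(-1063 + (-2 - 66)) = (689 + 59²)/(-1063 - 68) = (689 + 3481)/(-1131) = 4170*(-1/1131) = -1390/377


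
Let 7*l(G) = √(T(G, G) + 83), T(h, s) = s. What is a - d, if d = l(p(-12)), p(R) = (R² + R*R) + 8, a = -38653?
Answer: -38653 - √379/7 ≈ -38656.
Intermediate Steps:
p(R) = 8 + 2*R² (p(R) = (R² + R²) + 8 = 2*R² + 8 = 8 + 2*R²)
l(G) = √(83 + G)/7 (l(G) = √(G + 83)/7 = √(83 + G)/7)
d = √379/7 (d = √(83 + (8 + 2*(-12)²))/7 = √(83 + (8 + 2*144))/7 = √(83 + (8 + 288))/7 = √(83 + 296)/7 = √379/7 ≈ 2.7811)
a - d = -38653 - √379/7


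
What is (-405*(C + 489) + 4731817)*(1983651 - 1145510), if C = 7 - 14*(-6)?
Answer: 3769050511297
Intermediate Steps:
C = 91 (C = 7 + 84 = 91)
(-405*(C + 489) + 4731817)*(1983651 - 1145510) = (-405*(91 + 489) + 4731817)*(1983651 - 1145510) = (-405*580 + 4731817)*838141 = (-234900 + 4731817)*838141 = 4496917*838141 = 3769050511297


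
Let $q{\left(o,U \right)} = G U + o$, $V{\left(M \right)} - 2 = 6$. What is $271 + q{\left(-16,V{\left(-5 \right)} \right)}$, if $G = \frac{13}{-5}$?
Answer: $\frac{1171}{5} \approx 234.2$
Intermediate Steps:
$V{\left(M \right)} = 8$ ($V{\left(M \right)} = 2 + 6 = 8$)
$G = - \frac{13}{5}$ ($G = 13 \left(- \frac{1}{5}\right) = - \frac{13}{5} \approx -2.6$)
$q{\left(o,U \right)} = o - \frac{13 U}{5}$ ($q{\left(o,U \right)} = - \frac{13 U}{5} + o = o - \frac{13 U}{5}$)
$271 + q{\left(-16,V{\left(-5 \right)} \right)} = 271 - \frac{184}{5} = \frac{1171}{5}$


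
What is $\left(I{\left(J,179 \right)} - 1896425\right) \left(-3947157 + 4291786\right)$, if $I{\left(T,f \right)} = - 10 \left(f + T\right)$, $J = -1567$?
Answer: $-648779600805$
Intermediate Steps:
$I{\left(T,f \right)} = - 10 T - 10 f$ ($I{\left(T,f \right)} = - 10 \left(T + f\right) = - 10 T - 10 f$)
$\left(I{\left(J,179 \right)} - 1896425\right) \left(-3947157 + 4291786\right) = \left(\left(\left(-10\right) \left(-1567\right) - 1790\right) - 1896425\right) \left(-3947157 + 4291786\right) = \left(\left(15670 - 1790\right) - 1896425\right) 344629 = \left(13880 - 1896425\right) 344629 = \left(-1882545\right) 344629 = -648779600805$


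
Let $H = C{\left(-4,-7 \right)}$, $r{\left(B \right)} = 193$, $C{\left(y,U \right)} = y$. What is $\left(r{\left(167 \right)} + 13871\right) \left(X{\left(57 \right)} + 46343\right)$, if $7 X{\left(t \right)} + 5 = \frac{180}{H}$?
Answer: $\frac{4561672464}{7} \approx 6.5167 \cdot 10^{8}$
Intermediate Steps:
$H = -4$
$X{\left(t \right)} = - \frac{50}{7}$ ($X{\left(t \right)} = - \frac{5}{7} + \frac{180 \frac{1}{-4}}{7} = - \frac{5}{7} + \frac{180 \left(- \frac{1}{4}\right)}{7} = - \frac{5}{7} + \frac{1}{7} \left(-45\right) = - \frac{5}{7} - \frac{45}{7} = - \frac{50}{7}$)
$\left(r{\left(167 \right)} + 13871\right) \left(X{\left(57 \right)} + 46343\right) = \left(193 + 13871\right) \left(- \frac{50}{7} + 46343\right) = 14064 \cdot \frac{324351}{7} = \frac{4561672464}{7}$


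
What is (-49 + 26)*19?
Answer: -437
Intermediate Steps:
(-49 + 26)*19 = -23*19 = -437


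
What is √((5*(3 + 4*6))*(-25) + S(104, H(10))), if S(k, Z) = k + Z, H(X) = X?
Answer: I*√3261 ≈ 57.105*I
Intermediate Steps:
S(k, Z) = Z + k
√((5*(3 + 4*6))*(-25) + S(104, H(10))) = √((5*(3 + 4*6))*(-25) + (10 + 104)) = √((5*(3 + 24))*(-25) + 114) = √((5*27)*(-25) + 114) = √(135*(-25) + 114) = √(-3375 + 114) = √(-3261) = I*√3261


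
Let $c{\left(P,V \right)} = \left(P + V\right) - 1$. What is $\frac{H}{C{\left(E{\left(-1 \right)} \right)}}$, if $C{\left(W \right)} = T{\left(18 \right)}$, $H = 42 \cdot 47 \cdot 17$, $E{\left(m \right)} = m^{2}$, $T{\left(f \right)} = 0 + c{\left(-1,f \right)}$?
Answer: $\frac{16779}{8} \approx 2097.4$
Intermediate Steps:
$c{\left(P,V \right)} = -1 + P + V$
$T{\left(f \right)} = -2 + f$ ($T{\left(f \right)} = 0 - \left(2 - f\right) = 0 + \left(-2 + f\right) = -2 + f$)
$H = 33558$ ($H = 1974 \cdot 17 = 33558$)
$C{\left(W \right)} = 16$ ($C{\left(W \right)} = -2 + 18 = 16$)
$\frac{H}{C{\left(E{\left(-1 \right)} \right)}} = \frac{33558}{16} = 33558 \cdot \frac{1}{16} = \frac{16779}{8}$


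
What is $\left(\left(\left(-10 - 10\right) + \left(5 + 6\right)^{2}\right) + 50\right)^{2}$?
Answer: $22801$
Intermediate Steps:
$\left(\left(\left(-10 - 10\right) + \left(5 + 6\right)^{2}\right) + 50\right)^{2} = \left(\left(-20 + 11^{2}\right) + 50\right)^{2} = \left(\left(-20 + 121\right) + 50\right)^{2} = \left(101 + 50\right)^{2} = 151^{2} = 22801$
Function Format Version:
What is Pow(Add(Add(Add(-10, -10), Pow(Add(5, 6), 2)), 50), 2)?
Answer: 22801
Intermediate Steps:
Pow(Add(Add(Add(-10, -10), Pow(Add(5, 6), 2)), 50), 2) = Pow(Add(Add(-20, Pow(11, 2)), 50), 2) = Pow(Add(Add(-20, 121), 50), 2) = Pow(Add(101, 50), 2) = Pow(151, 2) = 22801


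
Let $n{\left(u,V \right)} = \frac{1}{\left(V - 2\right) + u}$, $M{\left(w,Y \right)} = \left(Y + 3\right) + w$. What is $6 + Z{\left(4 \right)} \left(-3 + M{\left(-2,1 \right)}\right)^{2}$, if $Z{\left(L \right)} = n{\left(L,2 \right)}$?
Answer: $\frac{25}{4} \approx 6.25$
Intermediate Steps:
$M{\left(w,Y \right)} = 3 + Y + w$ ($M{\left(w,Y \right)} = \left(3 + Y\right) + w = 3 + Y + w$)
$n{\left(u,V \right)} = \frac{1}{-2 + V + u}$ ($n{\left(u,V \right)} = \frac{1}{\left(V - 2\right) + u} = \frac{1}{\left(-2 + V\right) + u} = \frac{1}{-2 + V + u}$)
$Z{\left(L \right)} = \frac{1}{L}$ ($Z{\left(L \right)} = \frac{1}{-2 + 2 + L} = \frac{1}{L}$)
$6 + Z{\left(4 \right)} \left(-3 + M{\left(-2,1 \right)}\right)^{2} = 6 + \frac{\left(-3 + \left(3 + 1 - 2\right)\right)^{2}}{4} = 6 + \frac{\left(-3 + 2\right)^{2}}{4} = 6 + \frac{\left(-1\right)^{2}}{4} = 6 + \frac{1}{4} \cdot 1 = 6 + \frac{1}{4} = \frac{25}{4}$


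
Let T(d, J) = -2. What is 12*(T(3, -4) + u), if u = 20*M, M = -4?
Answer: -984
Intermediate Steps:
u = -80 (u = 20*(-4) = -80)
12*(T(3, -4) + u) = 12*(-2 - 80) = 12*(-82) = -984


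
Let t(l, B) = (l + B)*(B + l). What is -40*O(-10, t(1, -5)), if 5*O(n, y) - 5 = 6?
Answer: -88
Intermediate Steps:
t(l, B) = (B + l)**2 (t(l, B) = (B + l)*(B + l) = (B + l)**2)
O(n, y) = 11/5 (O(n, y) = 1 + (1/5)*6 = 1 + 6/5 = 11/5)
-40*O(-10, t(1, -5)) = -40*11/5 = -88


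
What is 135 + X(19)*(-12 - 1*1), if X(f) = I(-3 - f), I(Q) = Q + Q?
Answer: 707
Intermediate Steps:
I(Q) = 2*Q
X(f) = -6 - 2*f (X(f) = 2*(-3 - f) = -6 - 2*f)
135 + X(19)*(-12 - 1*1) = 135 + (-6 - 2*19)*(-12 - 1*1) = 135 + (-6 - 38)*(-12 - 1) = 135 - 44*(-13) = 135 + 572 = 707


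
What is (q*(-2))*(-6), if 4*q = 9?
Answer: 27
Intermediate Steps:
q = 9/4 (q = (¼)*9 = 9/4 ≈ 2.2500)
(q*(-2))*(-6) = ((9/4)*(-2))*(-6) = -9/2*(-6) = 27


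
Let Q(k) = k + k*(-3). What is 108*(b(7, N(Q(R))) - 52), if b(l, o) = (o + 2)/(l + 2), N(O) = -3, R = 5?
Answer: -5628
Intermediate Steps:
Q(k) = -2*k (Q(k) = k - 3*k = -2*k)
b(l, o) = (2 + o)/(2 + l)
108*(b(7, N(Q(R))) - 52) = 108*((2 - 3)/(2 + 7) - 52) = 108*(-1/9 - 52) = 108*((⅑)*(-1) - 52) = 108*(-⅑ - 52) = 108*(-469/9) = -5628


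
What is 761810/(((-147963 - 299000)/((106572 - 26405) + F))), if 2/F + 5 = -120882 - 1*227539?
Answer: -10639540214961700/77866765119 ≈ -1.3664e+5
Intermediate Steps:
F = -1/174213 (F = 2/(-5 + (-120882 - 1*227539)) = 2/(-5 + (-120882 - 227539)) = 2/(-5 - 348421) = 2/(-348426) = 2*(-1/348426) = -1/174213 ≈ -5.7401e-6)
761810/(((-147963 - 299000)/((106572 - 26405) + F))) = 761810/(((-147963 - 299000)/((106572 - 26405) - 1/174213))) = 761810/((-446963/(80167 - 1/174213))) = 761810/((-446963/13966133570/174213)) = 761810/((-446963*174213/13966133570)) = 761810/(-77866765119/13966133570) = 761810*(-13966133570/77866765119) = -10639540214961700/77866765119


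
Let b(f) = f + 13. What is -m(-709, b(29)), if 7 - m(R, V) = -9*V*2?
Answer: -763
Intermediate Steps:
b(f) = 13 + f
m(R, V) = 7 + 18*V (m(R, V) = 7 - (-9*V)*2 = 7 - (-18)*V = 7 + 18*V)
-m(-709, b(29)) = -(7 + 18*(13 + 29)) = -(7 + 18*42) = -(7 + 756) = -1*763 = -763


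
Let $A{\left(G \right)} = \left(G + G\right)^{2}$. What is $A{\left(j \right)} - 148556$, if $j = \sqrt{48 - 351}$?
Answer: $-149768$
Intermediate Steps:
$j = i \sqrt{303}$ ($j = \sqrt{-303} = i \sqrt{303} \approx 17.407 i$)
$A{\left(G \right)} = 4 G^{2}$ ($A{\left(G \right)} = \left(2 G\right)^{2} = 4 G^{2}$)
$A{\left(j \right)} - 148556 = 4 \left(i \sqrt{303}\right)^{2} - 148556 = 4 \left(-303\right) - 148556 = -1212 - 148556 = -149768$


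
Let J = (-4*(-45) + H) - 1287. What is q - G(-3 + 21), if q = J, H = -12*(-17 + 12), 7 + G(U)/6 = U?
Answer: -1113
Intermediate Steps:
G(U) = -42 + 6*U
H = 60 (H = -12*(-5) = 60)
J = -1047 (J = (-4*(-45) + 60) - 1287 = (180 + 60) - 1287 = 240 - 1287 = -1047)
q = -1047
q - G(-3 + 21) = -1047 - (-42 + 6*(-3 + 21)) = -1047 - (-42 + 6*18) = -1047 - (-42 + 108) = -1047 - 1*66 = -1047 - 66 = -1113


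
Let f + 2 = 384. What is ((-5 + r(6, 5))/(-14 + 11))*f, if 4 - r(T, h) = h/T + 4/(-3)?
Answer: 191/3 ≈ 63.667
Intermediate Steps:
f = 382 (f = -2 + 384 = 382)
r(T, h) = 16/3 - h/T (r(T, h) = 4 - (h/T + 4/(-3)) = 4 - (h/T + 4*(-⅓)) = 4 - (h/T - 4/3) = 4 - (-4/3 + h/T) = 4 + (4/3 - h/T) = 16/3 - h/T)
((-5 + r(6, 5))/(-14 + 11))*f = ((-5 + (16/3 - 1*5/6))/(-14 + 11))*382 = ((-5 + (16/3 - 1*5*⅙))/(-3))*382 = ((-5 + (16/3 - ⅚))*(-⅓))*382 = ((-5 + 9/2)*(-⅓))*382 = -½*(-⅓)*382 = (⅙)*382 = 191/3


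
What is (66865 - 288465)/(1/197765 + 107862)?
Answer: -43824724000/21331328431 ≈ -2.0545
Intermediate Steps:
(66865 - 288465)/(1/197765 + 107862) = -221600/(1/197765 + 107862) = -221600/21331328431/197765 = -221600*197765/21331328431 = -43824724000/21331328431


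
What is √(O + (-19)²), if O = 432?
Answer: √793 ≈ 28.160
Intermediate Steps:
√(O + (-19)²) = √(432 + (-19)²) = √(432 + 361) = √793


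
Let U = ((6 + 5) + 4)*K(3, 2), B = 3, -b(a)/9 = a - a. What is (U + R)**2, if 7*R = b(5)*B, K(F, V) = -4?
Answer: 3600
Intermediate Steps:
b(a) = 0 (b(a) = -9*(a - a) = -9*0 = 0)
R = 0 (R = (0*3)/7 = (1/7)*0 = 0)
U = -60 (U = ((6 + 5) + 4)*(-4) = (11 + 4)*(-4) = 15*(-4) = -60)
(U + R)**2 = (-60 + 0)**2 = (-60)**2 = 3600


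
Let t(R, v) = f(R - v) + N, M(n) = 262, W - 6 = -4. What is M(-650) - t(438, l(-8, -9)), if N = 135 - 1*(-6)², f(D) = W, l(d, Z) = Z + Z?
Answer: 161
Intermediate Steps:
W = 2 (W = 6 - 4 = 2)
l(d, Z) = 2*Z
f(D) = 2
N = 99 (N = 135 - 1*36 = 135 - 36 = 99)
t(R, v) = 101 (t(R, v) = 2 + 99 = 101)
M(-650) - t(438, l(-8, -9)) = 262 - 1*101 = 262 - 101 = 161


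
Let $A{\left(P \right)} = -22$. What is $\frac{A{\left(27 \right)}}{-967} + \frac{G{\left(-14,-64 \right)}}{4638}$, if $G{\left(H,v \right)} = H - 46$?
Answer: $\frac{7336}{747491} \approx 0.0098142$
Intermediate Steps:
$G{\left(H,v \right)} = -46 + H$
$\frac{A{\left(27 \right)}}{-967} + \frac{G{\left(-14,-64 \right)}}{4638} = - \frac{22}{-967} + \frac{-46 - 14}{4638} = \left(-22\right) \left(- \frac{1}{967}\right) - \frac{10}{773} = \frac{22}{967} - \frac{10}{773} = \frac{7336}{747491}$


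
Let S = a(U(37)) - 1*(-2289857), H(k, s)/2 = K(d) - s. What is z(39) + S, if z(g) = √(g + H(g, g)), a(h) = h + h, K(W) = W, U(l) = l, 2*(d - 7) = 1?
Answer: 2289931 + 2*I*√6 ≈ 2.2899e+6 + 4.899*I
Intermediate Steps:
d = 15/2 (d = 7 + (½)*1 = 7 + ½ = 15/2 ≈ 7.5000)
a(h) = 2*h
H(k, s) = 15 - 2*s (H(k, s) = 2*(15/2 - s) = 15 - 2*s)
z(g) = √(15 - g) (z(g) = √(g + (15 - 2*g)) = √(15 - g))
S = 2289931 (S = 2*37 - 1*(-2289857) = 74 + 2289857 = 2289931)
z(39) + S = √(15 - 1*39) + 2289931 = √(15 - 39) + 2289931 = √(-24) + 2289931 = 2*I*√6 + 2289931 = 2289931 + 2*I*√6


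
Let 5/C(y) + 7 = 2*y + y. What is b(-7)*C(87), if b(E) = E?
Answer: -35/254 ≈ -0.13780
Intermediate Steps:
C(y) = 5/(-7 + 3*y) (C(y) = 5/(-7 + (2*y + y)) = 5/(-7 + 3*y))
b(-7)*C(87) = -35/(-7 + 3*87) = -35/(-7 + 261) = -35/254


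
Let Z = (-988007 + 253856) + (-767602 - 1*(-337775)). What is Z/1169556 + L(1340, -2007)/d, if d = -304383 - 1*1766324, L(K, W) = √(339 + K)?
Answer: -581989/584778 - √1679/2070707 ≈ -0.99525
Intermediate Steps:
d = -2070707 (d = -304383 - 1766324 = -2070707)
Z = -1163978 (Z = -734151 + (-767602 + 337775) = -734151 - 429827 = -1163978)
Z/1169556 + L(1340, -2007)/d = -1163978/1169556 + √(339 + 1340)/(-2070707) = -1163978*1/1169556 + √1679*(-1/2070707) = -581989/584778 - √1679/2070707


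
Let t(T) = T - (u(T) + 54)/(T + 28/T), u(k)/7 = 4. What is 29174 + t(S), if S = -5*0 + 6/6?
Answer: 845993/29 ≈ 29172.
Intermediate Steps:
u(k) = 28 (u(k) = 7*4 = 28)
S = 1 (S = 0 + 6*(⅙) = 0 + 1 = 1)
t(T) = T - 82/(T + 28/T) (t(T) = T - (28 + 54)/(T + 28/T) = T - 82/(T + 28/T))
29174 + t(S) = 29174 + 1*(-54 + 1²)/(28 + 1²) = 29174 + 1*(-54 + 1)/(28 + 1) = 29174 + 1*(-53)/29 = 29174 + 1*(1/29)*(-53) = 29174 - 53/29 = 845993/29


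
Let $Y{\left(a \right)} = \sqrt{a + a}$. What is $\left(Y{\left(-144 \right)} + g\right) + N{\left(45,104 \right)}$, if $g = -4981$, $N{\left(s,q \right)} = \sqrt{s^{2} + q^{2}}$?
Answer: $-4981 + \sqrt{12841} + 12 i \sqrt{2} \approx -4867.7 + 16.971 i$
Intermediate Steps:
$Y{\left(a \right)} = \sqrt{2} \sqrt{a}$ ($Y{\left(a \right)} = \sqrt{2 a} = \sqrt{2} \sqrt{a}$)
$N{\left(s,q \right)} = \sqrt{q^{2} + s^{2}}$
$\left(Y{\left(-144 \right)} + g\right) + N{\left(45,104 \right)} = \left(\sqrt{2} \sqrt{-144} - 4981\right) + \sqrt{104^{2} + 45^{2}} = \left(\sqrt{2} \cdot 12 i - 4981\right) + \sqrt{10816 + 2025} = \left(12 i \sqrt{2} - 4981\right) + \sqrt{12841} = \left(-4981 + 12 i \sqrt{2}\right) + \sqrt{12841} = -4981 + \sqrt{12841} + 12 i \sqrt{2}$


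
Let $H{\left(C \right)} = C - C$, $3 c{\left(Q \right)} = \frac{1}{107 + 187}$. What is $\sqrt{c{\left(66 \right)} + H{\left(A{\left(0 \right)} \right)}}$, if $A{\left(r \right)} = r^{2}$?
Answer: $\frac{\sqrt{2}}{42} \approx 0.033672$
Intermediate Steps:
$c{\left(Q \right)} = \frac{1}{882}$ ($c{\left(Q \right)} = \frac{1}{3 \left(107 + 187\right)} = \frac{1}{3 \cdot 294} = \frac{1}{3} \cdot \frac{1}{294} = \frac{1}{882}$)
$H{\left(C \right)} = 0$
$\sqrt{c{\left(66 \right)} + H{\left(A{\left(0 \right)} \right)}} = \sqrt{\frac{1}{882} + 0} = \sqrt{\frac{1}{882}} = \frac{\sqrt{2}}{42}$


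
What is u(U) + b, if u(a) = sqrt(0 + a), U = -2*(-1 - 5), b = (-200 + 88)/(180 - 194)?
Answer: 8 + 2*sqrt(3) ≈ 11.464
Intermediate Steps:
b = 8 (b = -112/(-14) = -112*(-1/14) = 8)
U = 12 (U = -2*(-6) = 12)
u(a) = sqrt(a)
u(U) + b = sqrt(12) + 8 = 2*sqrt(3) + 8 = 8 + 2*sqrt(3)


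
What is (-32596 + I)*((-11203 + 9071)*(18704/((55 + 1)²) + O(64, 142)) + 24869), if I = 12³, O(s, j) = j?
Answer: 62789710048/7 ≈ 8.9700e+9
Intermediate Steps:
I = 1728
(-32596 + I)*((-11203 + 9071)*(18704/((55 + 1)²) + O(64, 142)) + 24869) = (-32596 + 1728)*((-11203 + 9071)*(18704/((55 + 1)²) + 142) + 24869) = -30868*(-2132*(18704/(56²) + 142) + 24869) = -30868*(-2132*(18704/3136 + 142) + 24869) = -30868*(-2132*(18704*(1/3136) + 142) + 24869) = -30868*(-2132*(167/28 + 142) + 24869) = -30868*(-2132*4143/28 + 24869) = -30868*(-2208219/7 + 24869) = -30868*(-2034136/7) = 62789710048/7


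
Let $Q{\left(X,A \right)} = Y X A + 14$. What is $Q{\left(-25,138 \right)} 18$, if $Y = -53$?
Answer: $3291552$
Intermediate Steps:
$Q{\left(X,A \right)} = 14 - 53 A X$ ($Q{\left(X,A \right)} = - 53 X A + 14 = - 53 A X + 14 = 14 - 53 A X$)
$Q{\left(-25,138 \right)} 18 = \left(14 - 7314 \left(-25\right)\right) 18 = \left(14 + 182850\right) 18 = 182864 \cdot 18 = 3291552$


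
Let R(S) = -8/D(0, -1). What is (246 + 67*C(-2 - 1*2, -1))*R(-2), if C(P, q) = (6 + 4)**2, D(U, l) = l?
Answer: 55568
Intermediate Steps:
C(P, q) = 100 (C(P, q) = 10**2 = 100)
R(S) = 8 (R(S) = -8/(-1) = -8*(-1) = 8)
(246 + 67*C(-2 - 1*2, -1))*R(-2) = (246 + 67*100)*8 = (246 + 6700)*8 = 6946*8 = 55568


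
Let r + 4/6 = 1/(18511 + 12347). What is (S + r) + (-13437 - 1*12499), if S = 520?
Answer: -261435833/10286 ≈ -25417.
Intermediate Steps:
r = -6857/10286 (r = -⅔ + 1/(18511 + 12347) = -⅔ + 1/30858 = -6857/10286 ≈ -0.66663)
(S + r) + (-13437 - 1*12499) = (520 - 6857/10286) + (-13437 - 1*12499) = 5341863/10286 + (-13437 - 12499) = 5341863/10286 - 25936 = -261435833/10286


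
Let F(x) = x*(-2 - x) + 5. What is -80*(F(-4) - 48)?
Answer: 4080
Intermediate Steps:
F(x) = 5 + x*(-2 - x)
-80*(F(-4) - 48) = -80*((5 - 1*(-4)**2 - 2*(-4)) - 48) = -80*((5 - 1*16 + 8) - 48) = -80*((5 - 16 + 8) - 48) = -80*(-3 - 48) = -80*(-51) = 4080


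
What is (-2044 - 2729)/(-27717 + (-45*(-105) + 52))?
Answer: 129/620 ≈ 0.20806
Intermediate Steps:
(-2044 - 2729)/(-27717 + (-45*(-105) + 52)) = -4773/(-27717 + (4725 + 52)) = -4773/(-27717 + 4777) = -4773/(-22940) = -4773*(-1/22940) = 129/620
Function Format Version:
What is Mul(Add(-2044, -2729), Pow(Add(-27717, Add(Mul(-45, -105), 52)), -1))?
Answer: Rational(129, 620) ≈ 0.20806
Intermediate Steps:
Mul(Add(-2044, -2729), Pow(Add(-27717, Add(Mul(-45, -105), 52)), -1)) = Mul(-4773, Pow(Add(-27717, Add(4725, 52)), -1)) = Mul(-4773, Pow(Add(-27717, 4777), -1)) = Mul(-4773, Pow(-22940, -1)) = Mul(-4773, Rational(-1, 22940)) = Rational(129, 620)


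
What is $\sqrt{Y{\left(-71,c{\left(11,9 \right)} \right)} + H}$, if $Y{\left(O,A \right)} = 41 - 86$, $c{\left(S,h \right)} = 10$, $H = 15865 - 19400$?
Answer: $2 i \sqrt{895} \approx 59.833 i$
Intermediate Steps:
$H = -3535$ ($H = 15865 - 19400 = -3535$)
$Y{\left(O,A \right)} = -45$
$\sqrt{Y{\left(-71,c{\left(11,9 \right)} \right)} + H} = \sqrt{-45 - 3535} = \sqrt{-3580} = 2 i \sqrt{895}$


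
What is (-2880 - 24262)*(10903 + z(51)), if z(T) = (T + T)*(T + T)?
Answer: -578314594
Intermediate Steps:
z(T) = 4*T² (z(T) = (2*T)*(2*T) = 4*T²)
(-2880 - 24262)*(10903 + z(51)) = (-2880 - 24262)*(10903 + 4*51²) = -27142*(10903 + 4*2601) = -27142*(10903 + 10404) = -27142*21307 = -578314594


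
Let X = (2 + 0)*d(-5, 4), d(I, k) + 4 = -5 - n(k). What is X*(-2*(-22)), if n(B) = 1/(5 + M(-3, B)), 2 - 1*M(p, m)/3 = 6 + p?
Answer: -836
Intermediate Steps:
M(p, m) = -12 - 3*p (M(p, m) = 6 - 3*(6 + p) = 6 + (-18 - 3*p) = -12 - 3*p)
n(B) = ½ (n(B) = 1/(5 + (-12 - 3*(-3))) = 1/(5 + (-12 + 9)) = 1/(5 - 3) = 1/2 = ½)
d(I, k) = -19/2 (d(I, k) = -4 + (-5 - 1*½) = -4 + (-5 - ½) = -4 - 11/2 = -19/2)
X = -19 (X = (2 + 0)*(-19/2) = 2*(-19/2) = -19)
X*(-2*(-22)) = -(-38)*(-22) = -19*44 = -836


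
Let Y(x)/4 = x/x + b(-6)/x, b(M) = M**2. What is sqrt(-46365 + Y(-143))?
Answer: I*sqrt(948056681)/143 ≈ 215.32*I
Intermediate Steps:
Y(x) = 4 + 144/x (Y(x) = 4*(x/x + (-6)**2/x) = 4*(1 + 36/x) = 4 + 144/x)
sqrt(-46365 + Y(-143)) = sqrt(-46365 + (4 + 144/(-143))) = sqrt(-46365 + (4 + 144*(-1/143))) = sqrt(-46365 + (4 - 144/143)) = sqrt(-46365 + 428/143) = sqrt(-6629767/143) = I*sqrt(948056681)/143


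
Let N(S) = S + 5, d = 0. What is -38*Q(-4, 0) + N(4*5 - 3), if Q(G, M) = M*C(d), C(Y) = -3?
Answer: 22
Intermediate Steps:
Q(G, M) = -3*M (Q(G, M) = M*(-3) = -3*M)
N(S) = 5 + S
-38*Q(-4, 0) + N(4*5 - 3) = -(-114)*0 + (5 + (4*5 - 3)) = -38*0 + (5 + (20 - 3)) = 0 + (5 + 17) = 0 + 22 = 22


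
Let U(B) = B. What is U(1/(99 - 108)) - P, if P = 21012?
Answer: -189109/9 ≈ -21012.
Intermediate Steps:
U(1/(99 - 108)) - P = 1/(99 - 108) - 1*21012 = 1/(-9) - 21012 = -1/9 - 21012 = -189109/9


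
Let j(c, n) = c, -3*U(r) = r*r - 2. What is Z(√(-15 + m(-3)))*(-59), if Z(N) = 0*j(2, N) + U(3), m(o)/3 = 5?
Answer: 413/3 ≈ 137.67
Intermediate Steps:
m(o) = 15 (m(o) = 3*5 = 15)
U(r) = ⅔ - r²/3 (U(r) = -(r*r - 2)/3 = -(r² - 2)/3 = -(-2 + r²)/3 = ⅔ - r²/3)
Z(N) = -7/3 (Z(N) = 0*2 + (⅔ - ⅓*3²) = 0 + (⅔ - ⅓*9) = 0 + (⅔ - 3) = 0 - 7/3 = -7/3)
Z(√(-15 + m(-3)))*(-59) = -7/3*(-59) = 413/3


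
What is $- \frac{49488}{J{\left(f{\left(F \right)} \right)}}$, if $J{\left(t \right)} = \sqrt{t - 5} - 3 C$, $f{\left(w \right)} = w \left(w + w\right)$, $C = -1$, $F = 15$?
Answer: $\frac{37116}{109} - \frac{12372 \sqrt{445}}{109} \approx -2053.9$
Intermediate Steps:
$f{\left(w \right)} = 2 w^{2}$ ($f{\left(w \right)} = w 2 w = 2 w^{2}$)
$J{\left(t \right)} = 3 + \sqrt{-5 + t}$ ($J{\left(t \right)} = \sqrt{t - 5} - -3 = \sqrt{-5 + t} + 3 = 3 + \sqrt{-5 + t}$)
$- \frac{49488}{J{\left(f{\left(F \right)} \right)}} = - \frac{49488}{3 + \sqrt{-5 + 2 \cdot 15^{2}}} = - \frac{49488}{3 + \sqrt{-5 + 2 \cdot 225}} = - \frac{49488}{3 + \sqrt{-5 + 450}} = - \frac{49488}{3 + \sqrt{445}}$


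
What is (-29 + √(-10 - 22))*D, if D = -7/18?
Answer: 203/18 - 14*I*√2/9 ≈ 11.278 - 2.1999*I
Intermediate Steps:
D = -7/18 (D = -7*1/18 = -7/18 ≈ -0.38889)
(-29 + √(-10 - 22))*D = (-29 + √(-10 - 22))*(-7/18) = (-29 + √(-32))*(-7/18) = (-29 + 4*I*√2)*(-7/18) = 203/18 - 14*I*√2/9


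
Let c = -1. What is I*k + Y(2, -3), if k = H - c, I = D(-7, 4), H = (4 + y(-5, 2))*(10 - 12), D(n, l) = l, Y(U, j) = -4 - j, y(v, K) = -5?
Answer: 11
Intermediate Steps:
H = 2 (H = (4 - 5)*(10 - 12) = -1*(-2) = 2)
I = 4
k = 3 (k = 2 - 1*(-1) = 2 + 1 = 3)
I*k + Y(2, -3) = 4*3 + (-4 - 1*(-3)) = 12 + (-4 + 3) = 12 - 1 = 11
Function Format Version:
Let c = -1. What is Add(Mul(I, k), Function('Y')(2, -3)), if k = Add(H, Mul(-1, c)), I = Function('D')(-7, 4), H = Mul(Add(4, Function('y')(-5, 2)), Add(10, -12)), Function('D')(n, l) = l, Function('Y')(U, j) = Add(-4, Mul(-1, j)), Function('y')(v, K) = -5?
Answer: 11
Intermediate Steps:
H = 2 (H = Mul(Add(4, -5), Add(10, -12)) = Mul(-1, -2) = 2)
I = 4
k = 3 (k = Add(2, Mul(-1, -1)) = Add(2, 1) = 3)
Add(Mul(I, k), Function('Y')(2, -3)) = Add(Mul(4, 3), Add(-4, Mul(-1, -3))) = Add(12, Add(-4, 3)) = Add(12, -1) = 11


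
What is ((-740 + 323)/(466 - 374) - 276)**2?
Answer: 666104481/8464 ≈ 78699.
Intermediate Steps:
((-740 + 323)/(466 - 374) - 276)**2 = (-417/92 - 276)**2 = (-25809/92)**2 = 666104481/8464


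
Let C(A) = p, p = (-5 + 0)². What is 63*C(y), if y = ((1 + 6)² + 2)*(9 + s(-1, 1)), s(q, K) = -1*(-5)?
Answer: 1575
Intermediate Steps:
s(q, K) = 5
p = 25 (p = (-5)² = 25)
y = 714 (y = ((1 + 6)² + 2)*(9 + 5) = (7² + 2)*14 = (49 + 2)*14 = 51*14 = 714)
C(A) = 25
63*C(y) = 63*25 = 1575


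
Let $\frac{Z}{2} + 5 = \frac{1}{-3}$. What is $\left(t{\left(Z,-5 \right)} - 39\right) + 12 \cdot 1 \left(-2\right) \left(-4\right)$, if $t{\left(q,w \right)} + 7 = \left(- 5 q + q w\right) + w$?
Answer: $\frac{455}{3} \approx 151.67$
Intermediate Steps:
$Z = - \frac{32}{3}$ ($Z = -10 + \frac{2}{-3} = -10 + 2 \left(- \frac{1}{3}\right) = -10 - \frac{2}{3} = - \frac{32}{3} \approx -10.667$)
$t{\left(q,w \right)} = -7 + w - 5 q + q w$ ($t{\left(q,w \right)} = -7 + \left(\left(- 5 q + q w\right) + w\right) = -7 + \left(w - 5 q + q w\right) = -7 + w - 5 q + q w$)
$\left(t{\left(Z,-5 \right)} - 39\right) + 12 \cdot 1 \left(-2\right) \left(-4\right) = \left(\left(-7 - 5 - - \frac{160}{3} - - \frac{160}{3}\right) - 39\right) + 12 \cdot 1 \left(-2\right) \left(-4\right) = \left(\left(-7 - 5 + \frac{160}{3} + \frac{160}{3}\right) - 39\right) + 12 \left(\left(-2\right) \left(-4\right)\right) = \left(\frac{284}{3} - 39\right) + 12 \cdot 8 = \frac{167}{3} + 96 = \frac{455}{3}$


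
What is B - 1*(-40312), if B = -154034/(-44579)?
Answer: 1797222682/44579 ≈ 40315.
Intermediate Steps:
B = 154034/44579 (B = -154034*(-1/44579) = 154034/44579 ≈ 3.4553)
B - 1*(-40312) = 154034/44579 - 1*(-40312) = 154034/44579 + 40312 = 1797222682/44579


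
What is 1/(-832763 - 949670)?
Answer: -1/1782433 ≈ -5.6103e-7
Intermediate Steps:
1/(-832763 - 949670) = 1/(-1782433) = -1/1782433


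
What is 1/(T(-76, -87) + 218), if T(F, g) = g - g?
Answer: 1/218 ≈ 0.0045872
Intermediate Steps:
T(F, g) = 0
1/(T(-76, -87) + 218) = 1/(0 + 218) = 1/218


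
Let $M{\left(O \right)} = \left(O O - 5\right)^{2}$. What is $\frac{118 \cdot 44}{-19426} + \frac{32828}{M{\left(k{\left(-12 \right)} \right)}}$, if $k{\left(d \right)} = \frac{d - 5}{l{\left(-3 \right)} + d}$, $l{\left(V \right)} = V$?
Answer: $\frac{366827053261}{154281292} \approx 2377.7$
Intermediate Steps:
$k{\left(d \right)} = \frac{-5 + d}{-3 + d}$ ($k{\left(d \right)} = \frac{d - 5}{-3 + d} = \frac{-5 + d}{-3 + d}$)
$M{\left(O \right)} = \left(-5 + O^{2}\right)^{2}$ ($M{\left(O \right)} = \left(O^{2} - 5\right)^{2} = \left(-5 + O^{2}\right)^{2}$)
$\frac{118 \cdot 44}{-19426} + \frac{32828}{M{\left(k{\left(-12 \right)} \right)}} = \frac{118 \cdot 44}{-19426} + \frac{32828}{\left(-5 + \left(\frac{-5 - 12}{-3 - 12}\right)^{2}\right)^{2}} = 5192 \left(- \frac{1}{19426}\right) + \frac{32828}{\left(-5 + \left(\frac{1}{-15} \left(-17\right)\right)^{2}\right)^{2}} = - \frac{236}{883} + \frac{32828}{\left(-5 + \left(\left(- \frac{1}{15}\right) \left(-17\right)\right)^{2}\right)^{2}} = - \frac{236}{883} + \frac{32828}{\left(-5 + \left(\frac{17}{15}\right)^{2}\right)^{2}} = - \frac{236}{883} + \frac{32828}{\left(-5 + \frac{289}{225}\right)^{2}} = - \frac{236}{883} + \frac{32828}{\left(- \frac{836}{225}\right)^{2}} = - \frac{236}{883} + \frac{32828}{\frac{698896}{50625}} = - \frac{236}{883} + 32828 \cdot \frac{50625}{698896} = - \frac{236}{883} + \frac{415479375}{174724} = \frac{366827053261}{154281292}$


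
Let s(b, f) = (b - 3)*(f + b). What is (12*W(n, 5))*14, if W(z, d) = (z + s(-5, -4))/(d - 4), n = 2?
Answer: 12432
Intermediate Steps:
s(b, f) = (-3 + b)*(b + f)
W(z, d) = (72 + z)/(-4 + d) (W(z, d) = (z + ((-5)² - 3*(-5) - 3*(-4) - 5*(-4)))/(d - 4) = (z + (25 + 15 + 12 + 20))/(-4 + d) = (z + 72)/(-4 + d) = (72 + z)/(-4 + d))
(12*W(n, 5))*14 = (12*((72 + 2)/(-4 + 5)))*14 = (12*(74/1))*14 = (12*(1*74))*14 = (12*74)*14 = 888*14 = 12432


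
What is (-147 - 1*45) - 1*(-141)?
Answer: -51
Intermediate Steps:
(-147 - 1*45) - 1*(-141) = (-147 - 45) + 141 = -192 + 141 = -51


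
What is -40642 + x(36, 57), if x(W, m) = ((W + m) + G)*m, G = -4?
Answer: -35569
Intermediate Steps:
x(W, m) = m*(-4 + W + m) (x(W, m) = ((W + m) - 4)*m = (-4 + W + m)*m = m*(-4 + W + m))
-40642 + x(36, 57) = -40642 + 57*(-4 + 36 + 57) = -40642 + 57*89 = -40642 + 5073 = -35569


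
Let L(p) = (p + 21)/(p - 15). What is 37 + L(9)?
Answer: 32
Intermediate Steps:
L(p) = (21 + p)/(-15 + p)
37 + L(9) = 37 + (21 + 9)/(-15 + 9) = 37 + 30/(-6) = 37 - ⅙*30 = 37 - 5 = 32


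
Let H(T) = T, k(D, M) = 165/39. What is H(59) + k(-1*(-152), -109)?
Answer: 822/13 ≈ 63.231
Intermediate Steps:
k(D, M) = 55/13 (k(D, M) = 165*(1/39) = 55/13)
H(59) + k(-1*(-152), -109) = 59 + 55/13 = 822/13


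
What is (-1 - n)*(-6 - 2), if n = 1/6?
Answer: 28/3 ≈ 9.3333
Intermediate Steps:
n = 1/6 ≈ 0.16667
(-1 - n)*(-6 - 2) = (-1 - 1*1/6)*(-6 - 2) = (-1 - 1/6)*(-8) = -7/6*(-8) = 28/3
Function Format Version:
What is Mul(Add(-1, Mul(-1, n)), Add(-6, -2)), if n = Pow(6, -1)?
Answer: Rational(28, 3) ≈ 9.3333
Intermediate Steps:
n = Rational(1, 6) ≈ 0.16667
Mul(Add(-1, Mul(-1, n)), Add(-6, -2)) = Mul(Add(-1, Mul(-1, Rational(1, 6))), Add(-6, -2)) = Mul(Add(-1, Rational(-1, 6)), -8) = Mul(Rational(-7, 6), -8) = Rational(28, 3)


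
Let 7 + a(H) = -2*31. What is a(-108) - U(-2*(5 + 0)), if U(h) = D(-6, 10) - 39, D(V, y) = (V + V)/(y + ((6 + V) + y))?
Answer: -147/5 ≈ -29.400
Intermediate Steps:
D(V, y) = 2*V/(6 + V + 2*y) (D(V, y) = (2*V)/(y + (6 + V + y)) = (2*V)/(6 + V + 2*y) = 2*V/(6 + V + 2*y))
U(h) = -198/5 (U(h) = 2*(-6)/(6 - 6 + 2*10) - 39 = 2*(-6)/(6 - 6 + 20) - 39 = 2*(-6)/20 - 39 = 2*(-6)*(1/20) - 39 = -⅗ - 39 = -198/5)
a(H) = -69 (a(H) = -7 - 2*31 = -7 - 62 = -69)
a(-108) - U(-2*(5 + 0)) = -69 - 1*(-198/5) = -69 + 198/5 = -147/5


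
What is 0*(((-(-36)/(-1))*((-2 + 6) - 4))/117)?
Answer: 0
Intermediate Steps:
0*(((-(-36)/(-1))*((-2 + 6) - 4))/117) = 0*(((-(-36)*(-1))*(4 - 4))*(1/117)) = 0*((-6*6*0)*(1/117)) = 0*(-36*0*(1/117)) = 0*(0*(1/117)) = 0*0 = 0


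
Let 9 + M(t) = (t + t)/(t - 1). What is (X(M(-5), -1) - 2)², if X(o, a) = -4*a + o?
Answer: 256/9 ≈ 28.444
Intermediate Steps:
M(t) = -9 + 2*t/(-1 + t) (M(t) = -9 + (t + t)/(t - 1) = -9 + (2*t)/(-1 + t) = -9 + 2*t/(-1 + t))
X(o, a) = o - 4*a
(X(M(-5), -1) - 2)² = (((9 - 7*(-5))/(-1 - 5) - 4*(-1)) - 2)² = (((9 + 35)/(-6) + 4) - 2)² = ((-⅙*44 + 4) - 2)² = ((-22/3 + 4) - 2)² = (-10/3 - 2)² = (-16/3)² = 256/9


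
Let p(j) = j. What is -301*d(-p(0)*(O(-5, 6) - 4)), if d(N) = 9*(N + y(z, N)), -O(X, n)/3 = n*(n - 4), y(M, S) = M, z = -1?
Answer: 2709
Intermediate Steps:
O(X, n) = -3*n*(-4 + n) (O(X, n) = -3*n*(n - 4) = -3*n*(-4 + n))
d(N) = -9 + 9*N (d(N) = 9*(N - 1) = 9*(-1 + N) = -9 + 9*N)
-301*d(-p(0)*(O(-5, 6) - 4)) = -301*(-9 + 9*(-0*(3*6*(4 - 1*6) - 4))) = -301*(-9 + 9*(-0*(3*6*(4 - 6) - 4))) = -301*(-9 + 9*(-0*(3*6*(-2) - 4))) = -301*(-9 + 9*(-0*(-36 - 4))) = -301*(-9 + 9*(-0*(-40))) = -301*(-9 + 9*(-1*0)) = -301*(-9 + 9*0) = -301*(-9 + 0) = -301*(-9) = 2709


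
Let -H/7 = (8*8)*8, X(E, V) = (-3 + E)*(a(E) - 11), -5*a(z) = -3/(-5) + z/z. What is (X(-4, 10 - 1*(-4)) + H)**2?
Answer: 7677089161/625 ≈ 1.2283e+7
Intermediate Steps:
a(z) = -8/25 (a(z) = -(-3/(-5) + z/z)/5 = -(-3*(-1/5) + 1)/5 = -(3/5 + 1)/5 = -1/5*8/5 = -8/25)
X(E, V) = 849/25 - 283*E/25 (X(E, V) = (-3 + E)*(-8/25 - 11) = (-3 + E)*(-283/25) = 849/25 - 283*E/25)
H = -3584 (H = -7*8*8*8 = -448*8 = -7*512 = -3584)
(X(-4, 10 - 1*(-4)) + H)**2 = ((849/25 - 283/25*(-4)) - 3584)**2 = ((849/25 + 1132/25) - 3584)**2 = (1981/25 - 3584)**2 = (-87619/25)**2 = 7677089161/625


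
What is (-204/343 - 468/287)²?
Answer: 979439616/197767969 ≈ 4.9525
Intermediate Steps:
(-204/343 - 468/287)² = (-31296/14063)² = 979439616/197767969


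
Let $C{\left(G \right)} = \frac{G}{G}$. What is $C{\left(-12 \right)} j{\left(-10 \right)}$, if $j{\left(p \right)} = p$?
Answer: $-10$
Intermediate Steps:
$C{\left(G \right)} = 1$
$C{\left(-12 \right)} j{\left(-10 \right)} = 1 \left(-10\right) = -10$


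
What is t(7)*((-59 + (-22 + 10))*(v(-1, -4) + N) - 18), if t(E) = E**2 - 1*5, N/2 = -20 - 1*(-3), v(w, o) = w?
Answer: 108548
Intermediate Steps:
N = -34 (N = 2*(-20 - 1*(-3)) = 2*(-20 + 3) = 2*(-17) = -34)
t(E) = -5 + E**2 (t(E) = E**2 - 5 = -5 + E**2)
t(7)*((-59 + (-22 + 10))*(v(-1, -4) + N) - 18) = (-5 + 7**2)*((-59 + (-22 + 10))*(-1 - 34) - 18) = (-5 + 49)*((-59 - 12)*(-35) - 18) = 44*(-71*(-35) - 18) = 44*(2485 - 18) = 44*2467 = 108548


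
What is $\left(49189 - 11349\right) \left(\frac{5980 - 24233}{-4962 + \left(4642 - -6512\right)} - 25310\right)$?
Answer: $- \frac{8620577515}{9} \approx -9.5784 \cdot 10^{8}$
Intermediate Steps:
$\left(49189 - 11349\right) \left(\frac{5980 - 24233}{-4962 + \left(4642 - -6512\right)} - 25310\right) = 37840 \left(- \frac{18253}{-4962 + \left(4642 + 6512\right)} - 25310\right) = 37840 \left(- \frac{18253}{-4962 + 11154} - 25310\right) = 37840 \left(- \frac{18253}{6192} - 25310\right) = 37840 \left(- \frac{156737773}{6192}\right) = - \frac{8620577515}{9}$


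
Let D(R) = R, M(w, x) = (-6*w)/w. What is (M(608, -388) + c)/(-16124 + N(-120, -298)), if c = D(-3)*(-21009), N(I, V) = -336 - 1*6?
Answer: -63021/16466 ≈ -3.8273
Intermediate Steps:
N(I, V) = -342 (N(I, V) = -336 - 6 = -342)
M(w, x) = -6
c = 63027 (c = -3*(-21009) = 63027)
(M(608, -388) + c)/(-16124 + N(-120, -298)) = (-6 + 63027)/(-16124 - 342) = 63021/(-16466) = 63021*(-1/16466) = -63021/16466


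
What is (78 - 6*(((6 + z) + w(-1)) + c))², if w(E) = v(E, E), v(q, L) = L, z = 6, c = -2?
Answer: 576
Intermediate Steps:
w(E) = E
(78 - 6*(((6 + z) + w(-1)) + c))² = (78 - 6*(((6 + 6) - 1) - 2))² = (78 - 6*((12 - 1) - 2))² = (78 - 6*(11 - 2))² = (78 - 6*9)² = (78 - 54)² = 24² = 576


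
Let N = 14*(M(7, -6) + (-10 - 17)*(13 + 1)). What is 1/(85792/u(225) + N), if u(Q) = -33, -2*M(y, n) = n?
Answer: -33/259042 ≈ -0.00012739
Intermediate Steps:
M(y, n) = -n/2
N = -5250 (N = 14*(-1/2*(-6) + (-10 - 17)*(13 + 1)) = 14*(3 - 27*14) = 14*(3 - 378) = 14*(-375) = -5250)
1/(85792/u(225) + N) = 1/(85792/(-33) - 5250) = 1/(85792*(-1/33) - 5250) = 1/(-85792/33 - 5250) = 1/(-259042/33) = -33/259042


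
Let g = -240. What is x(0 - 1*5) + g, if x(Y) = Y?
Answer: -245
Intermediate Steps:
x(0 - 1*5) + g = (0 - 1*5) - 240 = (0 - 5) - 240 = -5 - 240 = -245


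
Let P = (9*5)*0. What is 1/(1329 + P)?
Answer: 1/1329 ≈ 0.00075245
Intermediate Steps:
P = 0 (P = 45*0 = 0)
1/(1329 + P) = 1/(1329 + 0) = 1/1329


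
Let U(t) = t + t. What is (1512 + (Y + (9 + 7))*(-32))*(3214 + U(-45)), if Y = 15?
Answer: 1624480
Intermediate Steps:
U(t) = 2*t
(1512 + (Y + (9 + 7))*(-32))*(3214 + U(-45)) = (1512 + (15 + (9 + 7))*(-32))*(3214 + 2*(-45)) = (1512 + (15 + 16)*(-32))*(3214 - 90) = (1512 + 31*(-32))*3124 = (1512 - 992)*3124 = 520*3124 = 1624480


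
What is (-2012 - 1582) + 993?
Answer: -2601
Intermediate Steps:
(-2012 - 1582) + 993 = -3594 + 993 = -2601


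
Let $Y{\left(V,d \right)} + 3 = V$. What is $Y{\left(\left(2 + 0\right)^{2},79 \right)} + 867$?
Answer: $868$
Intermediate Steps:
$Y{\left(V,d \right)} = -3 + V$
$Y{\left(\left(2 + 0\right)^{2},79 \right)} + 867 = \left(-3 + \left(2 + 0\right)^{2}\right) + 867 = \left(-3 + 2^{2}\right) + 867 = \left(-3 + 4\right) + 867 = 1 + 867 = 868$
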